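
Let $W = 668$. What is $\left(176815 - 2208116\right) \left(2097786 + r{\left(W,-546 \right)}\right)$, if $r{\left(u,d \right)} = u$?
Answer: $-4262591708654$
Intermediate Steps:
$\left(176815 - 2208116\right) \left(2097786 + r{\left(W,-546 \right)}\right) = \left(176815 - 2208116\right) \left(2097786 + 668\right) = \left(-2031301\right) 2098454 = -4262591708654$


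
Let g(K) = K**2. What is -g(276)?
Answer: -76176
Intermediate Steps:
-g(276) = -1*276**2 = -1*76176 = -76176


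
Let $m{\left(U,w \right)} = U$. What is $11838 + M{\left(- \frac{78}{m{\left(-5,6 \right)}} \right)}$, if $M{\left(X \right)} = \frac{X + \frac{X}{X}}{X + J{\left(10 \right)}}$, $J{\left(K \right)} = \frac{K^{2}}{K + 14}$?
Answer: $\frac{7020432}{593} \approx 11839.0$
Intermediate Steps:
$J{\left(K \right)} = \frac{K^{2}}{14 + K}$
$M{\left(X \right)} = \frac{1 + X}{\frac{25}{6} + X}$ ($M{\left(X \right)} = \frac{X + \frac{X}{X}}{X + \frac{10^{2}}{14 + 10}} = \frac{X + 1}{X + \frac{100}{24}} = \frac{1 + X}{X + 100 \cdot \frac{1}{24}} = \frac{1 + X}{X + \frac{25}{6}} = \frac{1 + X}{\frac{25}{6} + X}$)
$11838 + M{\left(- \frac{78}{m{\left(-5,6 \right)}} \right)} = 11838 + \frac{6 \left(1 - \frac{78}{-5}\right)}{25 + 6 \left(- \frac{78}{-5}\right)} = 11838 + \frac{6 \left(1 - - \frac{78}{5}\right)}{25 + 6 \left(\left(-78\right) \left(- \frac{1}{5}\right)\right)} = 11838 + \frac{6 \left(1 + \frac{78}{5}\right)}{25 + 6 \cdot \frac{78}{5}} = 11838 + 6 \frac{1}{25 + \frac{468}{5}} \cdot \frac{83}{5} = 11838 + 6 \frac{1}{\frac{593}{5}} \cdot \frac{83}{5} = 11838 + 6 \cdot \frac{5}{593} \cdot \frac{83}{5} = 11838 + \frac{498}{593} = \frac{7020432}{593}$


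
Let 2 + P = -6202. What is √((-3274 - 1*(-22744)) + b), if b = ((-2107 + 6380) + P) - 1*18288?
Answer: I*√749 ≈ 27.368*I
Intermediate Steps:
P = -6204 (P = -2 - 6202 = -6204)
b = -20219 (b = ((-2107 + 6380) - 6204) - 1*18288 = (4273 - 6204) - 18288 = -1931 - 18288 = -20219)
√((-3274 - 1*(-22744)) + b) = √((-3274 - 1*(-22744)) - 20219) = √((-3274 + 22744) - 20219) = √(19470 - 20219) = √(-749) = I*√749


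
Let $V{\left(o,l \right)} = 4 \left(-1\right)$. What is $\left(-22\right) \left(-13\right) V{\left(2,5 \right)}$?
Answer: $-1144$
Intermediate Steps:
$V{\left(o,l \right)} = -4$
$\left(-22\right) \left(-13\right) V{\left(2,5 \right)} = \left(-22\right) \left(-13\right) \left(-4\right) = 286 \left(-4\right) = -1144$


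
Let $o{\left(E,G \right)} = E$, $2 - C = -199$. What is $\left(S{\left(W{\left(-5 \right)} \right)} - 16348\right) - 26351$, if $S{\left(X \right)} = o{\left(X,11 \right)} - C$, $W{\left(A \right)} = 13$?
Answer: $-42887$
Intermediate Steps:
$C = 201$ ($C = 2 - -199 = 2 + 199 = 201$)
$S{\left(X \right)} = -201 + X$ ($S{\left(X \right)} = X - 201 = -201 + X$)
$\left(S{\left(W{\left(-5 \right)} \right)} - 16348\right) - 26351 = \left(\left(-201 + 13\right) - 16348\right) - 26351 = \left(-188 - 16348\right) - 26351 = -16536 - 26351 = -42887$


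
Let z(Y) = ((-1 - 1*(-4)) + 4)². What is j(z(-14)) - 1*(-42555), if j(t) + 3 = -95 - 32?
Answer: 42425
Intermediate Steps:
z(Y) = 49 (z(Y) = ((-1 + 4) + 4)² = (3 + 4)² = 7² = 49)
j(t) = -130 (j(t) = -3 + (-95 - 32) = -3 - 127 = -130)
j(z(-14)) - 1*(-42555) = -130 - 1*(-42555) = -130 + 42555 = 42425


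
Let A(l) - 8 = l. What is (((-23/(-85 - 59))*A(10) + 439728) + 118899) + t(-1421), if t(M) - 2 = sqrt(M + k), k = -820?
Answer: 4469055/8 + 3*I*sqrt(249) ≈ 5.5863e+5 + 47.339*I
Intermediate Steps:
A(l) = 8 + l
t(M) = 2 + sqrt(-820 + M) (t(M) = 2 + sqrt(M - 820) = 2 + sqrt(-820 + M))
(((-23/(-85 - 59))*A(10) + 439728) + 118899) + t(-1421) = (((-23/(-85 - 59))*(8 + 10) + 439728) + 118899) + (2 + sqrt(-820 - 1421)) = ((-23/(-144)*18 + 439728) + 118899) + (2 + sqrt(-2241)) = ((-23*(-1/144)*18 + 439728) + 118899) + (2 + 3*I*sqrt(249)) = (((23/144)*18 + 439728) + 118899) + (2 + 3*I*sqrt(249)) = ((23/8 + 439728) + 118899) + (2 + 3*I*sqrt(249)) = (3517847/8 + 118899) + (2 + 3*I*sqrt(249)) = 4469039/8 + (2 + 3*I*sqrt(249)) = 4469055/8 + 3*I*sqrt(249)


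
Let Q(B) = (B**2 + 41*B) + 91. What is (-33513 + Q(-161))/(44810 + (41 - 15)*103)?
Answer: -7051/23744 ≈ -0.29696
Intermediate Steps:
Q(B) = 91 + B**2 + 41*B
(-33513 + Q(-161))/(44810 + (41 - 15)*103) = (-33513 + (91 + (-161)**2 + 41*(-161)))/(44810 + (41 - 15)*103) = (-33513 + (91 + 25921 - 6601))/(44810 + 26*103) = (-33513 + 19411)/(44810 + 2678) = -14102/47488 = -14102*1/47488 = -7051/23744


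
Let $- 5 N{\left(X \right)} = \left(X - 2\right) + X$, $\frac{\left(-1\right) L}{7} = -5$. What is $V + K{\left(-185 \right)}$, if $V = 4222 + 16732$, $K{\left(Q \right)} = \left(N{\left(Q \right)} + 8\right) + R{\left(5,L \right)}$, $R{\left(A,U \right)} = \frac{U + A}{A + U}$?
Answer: $\frac{105187}{5} \approx 21037.0$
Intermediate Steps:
$L = 35$ ($L = \left(-7\right) \left(-5\right) = 35$)
$N{\left(X \right)} = \frac{2}{5} - \frac{2 X}{5}$ ($N{\left(X \right)} = - \frac{\left(X - 2\right) + X}{5} = - \frac{\left(-2 + X\right) + X}{5} = - \frac{-2 + 2 X}{5} = \frac{2}{5} - \frac{2 X}{5}$)
$R{\left(A,U \right)} = 1$ ($R{\left(A,U \right)} = \frac{A + U}{A + U} = 1$)
$K{\left(Q \right)} = \frac{47}{5} - \frac{2 Q}{5}$ ($K{\left(Q \right)} = \left(\left(\frac{2}{5} - \frac{2 Q}{5}\right) + 8\right) + 1 = \left(\frac{42}{5} - \frac{2 Q}{5}\right) + 1 = \frac{47}{5} - \frac{2 Q}{5}$)
$V = 20954$
$V + K{\left(-185 \right)} = 20954 + \left(\frac{47}{5} - -74\right) = 20954 + \left(\frac{47}{5} + 74\right) = 20954 + \frac{417}{5} = \frac{105187}{5}$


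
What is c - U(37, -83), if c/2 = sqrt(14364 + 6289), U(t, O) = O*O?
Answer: -6889 + 2*sqrt(20653) ≈ -6601.6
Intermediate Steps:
U(t, O) = O**2
c = 2*sqrt(20653) (c = 2*sqrt(14364 + 6289) = 2*sqrt(20653) ≈ 287.42)
c - U(37, -83) = 2*sqrt(20653) - 1*(-83)**2 = 2*sqrt(20653) - 1*6889 = 2*sqrt(20653) - 6889 = -6889 + 2*sqrt(20653)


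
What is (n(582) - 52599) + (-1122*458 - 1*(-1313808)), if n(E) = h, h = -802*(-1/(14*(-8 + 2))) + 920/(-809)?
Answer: 25392517625/33978 ≈ 7.4732e+5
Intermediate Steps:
h = -363049/33978 (h = -802/((-14*(-6))) + 920*(-1/809) = -802/84 - 920/809 = -802*1/84 - 920/809 = -401/42 - 920/809 = -363049/33978 ≈ -10.685)
n(E) = -363049/33978
(n(582) - 52599) + (-1122*458 - 1*(-1313808)) = (-363049/33978 - 52599) + (-1122*458 - 1*(-1313808)) = -1787571871/33978 + (-513876 + 1313808) = -1787571871/33978 + 799932 = 25392517625/33978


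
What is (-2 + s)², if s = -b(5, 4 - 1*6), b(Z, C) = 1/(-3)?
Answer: 25/9 ≈ 2.7778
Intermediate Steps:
b(Z, C) = -⅓
s = ⅓ (s = -1*(-⅓) = ⅓ ≈ 0.33333)
(-2 + s)² = (-2 + ⅓)² = (-5/3)² = 25/9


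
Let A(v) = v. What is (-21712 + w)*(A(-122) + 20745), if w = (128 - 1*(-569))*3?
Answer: -404643883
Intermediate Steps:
w = 2091 (w = (128 + 569)*3 = 697*3 = 2091)
(-21712 + w)*(A(-122) + 20745) = (-21712 + 2091)*(-122 + 20745) = -19621*20623 = -404643883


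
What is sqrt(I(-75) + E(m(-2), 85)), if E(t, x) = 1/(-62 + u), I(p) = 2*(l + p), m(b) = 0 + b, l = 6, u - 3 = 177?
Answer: I*sqrt(1921394)/118 ≈ 11.747*I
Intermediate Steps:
u = 180 (u = 3 + 177 = 180)
m(b) = b
I(p) = 12 + 2*p (I(p) = 2*(6 + p) = 12 + 2*p)
E(t, x) = 1/118 (E(t, x) = 1/(-62 + 180) = 1/118)
sqrt(I(-75) + E(m(-2), 85)) = sqrt((12 + 2*(-75)) + 1/118) = sqrt((12 - 150) + 1/118) = sqrt(-138 + 1/118) = sqrt(-16283/118) = I*sqrt(1921394)/118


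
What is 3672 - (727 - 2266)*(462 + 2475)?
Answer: 4523715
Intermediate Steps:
3672 - (727 - 2266)*(462 + 2475) = 3672 - (-1539)*2937 = 3672 - 1*(-4520043) = 3672 + 4520043 = 4523715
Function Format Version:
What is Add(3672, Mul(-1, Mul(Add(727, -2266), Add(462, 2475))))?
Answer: 4523715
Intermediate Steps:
Add(3672, Mul(-1, Mul(Add(727, -2266), Add(462, 2475)))) = Add(3672, Mul(-1, Mul(-1539, 2937))) = Add(3672, Mul(-1, -4520043)) = Add(3672, 4520043) = 4523715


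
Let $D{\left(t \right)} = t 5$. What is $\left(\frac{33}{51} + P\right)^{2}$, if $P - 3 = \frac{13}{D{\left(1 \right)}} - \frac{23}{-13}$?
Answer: $\frac{78464164}{1221025} \approx 64.261$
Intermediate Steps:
$D{\left(t \right)} = 5 t$
$P = \frac{479}{65}$ ($P = 3 + \left(\frac{13}{5 \cdot 1} - \frac{23}{-13}\right) = 3 - \left(- \frac{23}{13} - \frac{13}{5}\right) = 3 + \left(13 \cdot \frac{1}{5} + \frac{23}{13}\right) = 3 + \left(\frac{13}{5} + \frac{23}{13}\right) = 3 + \frac{284}{65} = \frac{479}{65} \approx 7.3692$)
$\left(\frac{33}{51} + P\right)^{2} = \left(\frac{33}{51} + \frac{479}{65}\right)^{2} = \left(33 \cdot \frac{1}{51} + \frac{479}{65}\right)^{2} = \left(\frac{11}{17} + \frac{479}{65}\right)^{2} = \left(\frac{8858}{1105}\right)^{2} = \frac{78464164}{1221025}$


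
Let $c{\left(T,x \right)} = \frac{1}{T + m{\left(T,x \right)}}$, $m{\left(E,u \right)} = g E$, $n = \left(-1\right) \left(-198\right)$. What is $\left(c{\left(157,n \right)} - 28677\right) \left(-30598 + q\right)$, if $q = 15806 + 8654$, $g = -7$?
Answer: $\frac{27635050905}{157} \approx 1.7602 \cdot 10^{8}$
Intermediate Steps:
$n = 198$
$m{\left(E,u \right)} = - 7 E$
$c{\left(T,x \right)} = - \frac{1}{6 T}$ ($c{\left(T,x \right)} = \frac{1}{T - 7 T} = \frac{1}{\left(-6\right) T} = - \frac{1}{6 T}$)
$q = 24460$
$\left(c{\left(157,n \right)} - 28677\right) \left(-30598 + q\right) = \left(- \frac{1}{6 \cdot 157} - 28677\right) \left(-30598 + 24460\right) = \left(\left(- \frac{1}{6}\right) \frac{1}{157} - 28677\right) \left(-6138\right) = \left(- \frac{1}{942} - 28677\right) \left(-6138\right) = \left(- \frac{27013735}{942}\right) \left(-6138\right) = \frac{27635050905}{157}$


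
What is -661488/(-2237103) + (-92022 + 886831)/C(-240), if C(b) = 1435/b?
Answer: -28449050290880/214016187 ≈ -1.3293e+5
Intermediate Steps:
-661488/(-2237103) + (-92022 + 886831)/C(-240) = -661488/(-2237103) + (-92022 + 886831)/((1435/(-240))) = -661488*(-1/2237103) + 794809/((1435*(-1/240))) = 220496/745701 + 794809/(-287/48) = 220496/745701 + 794809*(-48/287) = 220496/745701 - 38150832/287 = -28449050290880/214016187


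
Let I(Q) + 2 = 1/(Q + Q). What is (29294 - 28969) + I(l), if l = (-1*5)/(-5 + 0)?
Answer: 647/2 ≈ 323.50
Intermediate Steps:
l = 1 (l = -5/(-5) = -5*(-⅕) = 1)
I(Q) = -2 + 1/(2*Q) (I(Q) = -2 + 1/(Q + Q) = -2 + 1/(2*Q))
(29294 - 28969) + I(l) = (29294 - 28969) + (-2 + (½)/1) = 325 + (-2 + (½)*1) = 325 + (-2 + ½) = 325 - 3/2 = 647/2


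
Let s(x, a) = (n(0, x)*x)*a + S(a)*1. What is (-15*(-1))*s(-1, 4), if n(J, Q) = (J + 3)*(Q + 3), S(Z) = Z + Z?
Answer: -240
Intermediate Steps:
S(Z) = 2*Z
n(J, Q) = (3 + J)*(3 + Q)
s(x, a) = 2*a + a*x*(9 + 3*x) (s(x, a) = ((9 + 3*0 + 3*x + 0*x)*x)*a + (2*a)*1 = ((9 + 0 + 3*x + 0)*x)*a + 2*a = ((9 + 3*x)*x)*a + 2*a = (x*(9 + 3*x))*a + 2*a = a*x*(9 + 3*x) + 2*a = 2*a + a*x*(9 + 3*x))
(-15*(-1))*s(-1, 4) = (-15*(-1))*(4*(2 + 3*(-1)*(3 - 1))) = 15*(4*(2 + 3*(-1)*2)) = 15*(4*(2 - 6)) = 15*(4*(-4)) = 15*(-16) = -240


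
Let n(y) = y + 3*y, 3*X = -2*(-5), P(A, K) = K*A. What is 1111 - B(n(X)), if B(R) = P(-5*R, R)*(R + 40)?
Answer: 1309997/27 ≈ 48518.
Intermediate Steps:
P(A, K) = A*K
X = 10/3 (X = (-2*(-5))/3 = (1/3)*10 = 10/3 ≈ 3.3333)
n(y) = 4*y
B(R) = -5*R**2*(40 + R) (B(R) = ((-5*R)*R)*(R + 40) = (-5*R**2)*(40 + R) = -5*R**2*(40 + R))
1111 - B(n(X)) = 1111 - 5*(4*(10/3))**2*(-40 - 4*10/3) = 1111 - 5*(40/3)**2*(-40 - 1*40/3) = 1111 - 5*1600*(-40 - 40/3)/9 = 1111 - 5*1600*(-160)/(9*3) = 1111 - 1*(-1280000/27) = 1111 + 1280000/27 = 1309997/27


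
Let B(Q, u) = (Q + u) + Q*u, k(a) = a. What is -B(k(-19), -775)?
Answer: -13931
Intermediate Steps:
B(Q, u) = Q + u + Q*u
-B(k(-19), -775) = -(-19 - 775 - 19*(-775)) = -(-19 - 775 + 14725) = -1*13931 = -13931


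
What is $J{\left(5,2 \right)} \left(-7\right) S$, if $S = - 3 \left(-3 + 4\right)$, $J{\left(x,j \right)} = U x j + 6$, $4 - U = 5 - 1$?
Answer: $126$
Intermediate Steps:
$U = 0$ ($U = 4 - \left(5 - 1\right) = 4 - 4 = 0$)
$J{\left(x,j \right)} = 6$ ($J{\left(x,j \right)} = 0 x j + 6 = 0 j + 6 = 0 + 6 = 6$)
$S = -3$ ($S = \left(-3\right) 1 = -3$)
$J{\left(5,2 \right)} \left(-7\right) S = 6 \left(-7\right) \left(-3\right) = \left(-42\right) \left(-3\right) = 126$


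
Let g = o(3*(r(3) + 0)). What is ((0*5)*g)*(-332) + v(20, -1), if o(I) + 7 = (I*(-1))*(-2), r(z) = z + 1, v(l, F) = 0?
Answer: 0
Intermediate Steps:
r(z) = 1 + z
o(I) = -7 + 2*I (o(I) = -7 + (I*(-1))*(-2) = -7 - I*(-2) = -7 + 2*I)
g = 17 (g = -7 + 2*(3*((1 + 3) + 0)) = -7 + 2*(3*(4 + 0)) = -7 + 2*(3*4) = -7 + 2*12 = -7 + 24 = 17)
((0*5)*g)*(-332) + v(20, -1) = ((0*5)*17)*(-332) + 0 = (0*17)*(-332) + 0 = 0*(-332) + 0 = 0 + 0 = 0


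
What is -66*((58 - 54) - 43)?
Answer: 2574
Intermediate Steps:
-66*((58 - 54) - 43) = -66*(4 - 43) = -66*(-39) = 2574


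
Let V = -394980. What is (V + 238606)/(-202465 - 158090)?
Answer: 156374/360555 ≈ 0.43370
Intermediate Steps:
(V + 238606)/(-202465 - 158090) = (-394980 + 238606)/(-202465 - 158090) = -156374/(-360555) = -156374*(-1/360555) = 156374/360555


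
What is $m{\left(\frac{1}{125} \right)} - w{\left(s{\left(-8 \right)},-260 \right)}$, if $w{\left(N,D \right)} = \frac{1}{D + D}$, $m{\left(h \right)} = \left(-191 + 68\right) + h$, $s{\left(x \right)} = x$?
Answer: $- \frac{1598871}{13000} \approx -122.99$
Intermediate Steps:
$m{\left(h \right)} = -123 + h$
$w{\left(N,D \right)} = \frac{1}{2 D}$
$m{\left(\frac{1}{125} \right)} - w{\left(s{\left(-8 \right)},-260 \right)} = \left(-123 + \frac{1}{125}\right) - \frac{1}{2 \left(-260\right)} = \left(-123 + \frac{1}{125}\right) - \frac{1}{2} \left(- \frac{1}{260}\right) = - \frac{15374}{125} - - \frac{1}{520} = - \frac{15374}{125} + \frac{1}{520} = - \frac{1598871}{13000}$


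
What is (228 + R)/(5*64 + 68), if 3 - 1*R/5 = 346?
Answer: -1487/388 ≈ -3.8325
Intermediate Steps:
R = -1715 (R = 15 - 5*346 = 15 - 1730 = -1715)
(228 + R)/(5*64 + 68) = (228 - 1715)/(5*64 + 68) = -1487/(320 + 68) = -1487/388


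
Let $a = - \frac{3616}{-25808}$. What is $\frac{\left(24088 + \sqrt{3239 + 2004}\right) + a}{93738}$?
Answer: $\frac{6475695}{25199899} + \frac{7 \sqrt{107}}{93738} \approx 0.25775$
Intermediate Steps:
$a = \frac{226}{1613}$ ($a = \left(-3616\right) \left(- \frac{1}{25808}\right) = \frac{226}{1613} \approx 0.14011$)
$\frac{\left(24088 + \sqrt{3239 + 2004}\right) + a}{93738} = \frac{\left(24088 + \sqrt{3239 + 2004}\right) + \frac{226}{1613}}{93738} = \left(\left(24088 + \sqrt{5243}\right) + \frac{226}{1613}\right) \frac{1}{93738} = \left(\left(24088 + 7 \sqrt{107}\right) + \frac{226}{1613}\right) \frac{1}{93738} = \left(\frac{38854170}{1613} + 7 \sqrt{107}\right) \frac{1}{93738} = \frac{6475695}{25199899} + \frac{7 \sqrt{107}}{93738}$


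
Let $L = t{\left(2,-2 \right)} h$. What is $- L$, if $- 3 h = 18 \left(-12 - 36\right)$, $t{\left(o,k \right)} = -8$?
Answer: $2304$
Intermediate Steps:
$h = 288$ ($h = - \frac{18 \left(-12 - 36\right)}{3} = - \frac{18 \left(-48\right)}{3} = \left(- \frac{1}{3}\right) \left(-864\right) = 288$)
$L = -2304$ ($L = \left(-8\right) 288 = -2304$)
$- L = \left(-1\right) \left(-2304\right) = 2304$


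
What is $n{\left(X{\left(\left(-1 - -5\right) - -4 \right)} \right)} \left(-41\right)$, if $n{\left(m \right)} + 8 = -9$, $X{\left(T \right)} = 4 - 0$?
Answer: $697$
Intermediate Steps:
$X{\left(T \right)} = 4$ ($X{\left(T \right)} = 4 + 0 = 4$)
$n{\left(m \right)} = -17$ ($n{\left(m \right)} = -8 - 9 = -17$)
$n{\left(X{\left(\left(-1 - -5\right) - -4 \right)} \right)} \left(-41\right) = \left(-17\right) \left(-41\right) = 697$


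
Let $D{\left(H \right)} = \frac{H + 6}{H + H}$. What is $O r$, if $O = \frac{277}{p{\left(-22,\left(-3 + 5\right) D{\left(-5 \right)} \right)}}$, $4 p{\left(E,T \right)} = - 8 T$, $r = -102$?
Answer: $-70635$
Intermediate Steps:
$D{\left(H \right)} = \frac{6 + H}{2 H}$
$p{\left(E,T \right)} = - 2 T$ ($p{\left(E,T \right)} = \frac{\left(-8\right) T}{4} = - 2 T$)
$O = \frac{1385}{2}$ ($O = \frac{277}{\left(-2\right) \left(-3 + 5\right) \frac{6 - 5}{2 \left(-5\right)}} = \frac{277}{\left(-2\right) 2 \cdot \frac{1}{2} \left(- \frac{1}{5}\right) 1} = \frac{277}{\left(-2\right) 2 \left(- \frac{1}{10}\right)} = \frac{277}{\left(-2\right) \left(- \frac{1}{5}\right)} = \frac{277}{\frac{2}{5}} = 277 \cdot \frac{5}{2} = \frac{1385}{2} \approx 692.5$)
$O r = \frac{1385}{2} \left(-102\right) = -70635$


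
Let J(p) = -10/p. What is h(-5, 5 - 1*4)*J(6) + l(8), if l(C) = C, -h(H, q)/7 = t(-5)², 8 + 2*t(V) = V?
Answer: 6011/12 ≈ 500.92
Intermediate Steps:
t(V) = -4 + V/2
h(H, q) = -1183/4 (h(H, q) = -7*(-4 + (½)*(-5))² = -7*(-4 - 5/2)² = -7*(-13/2)² = -7*169/4 = -1183/4)
h(-5, 5 - 1*4)*J(6) + l(8) = -(-5915)/(2*6) + 8 = -1183/4*(-5/3) + 8 = 5915/12 + 8 = 6011/12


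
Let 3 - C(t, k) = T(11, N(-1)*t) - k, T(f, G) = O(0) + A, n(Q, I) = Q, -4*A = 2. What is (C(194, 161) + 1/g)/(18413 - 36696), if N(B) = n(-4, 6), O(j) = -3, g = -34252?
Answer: -5737209/626229316 ≈ -0.0091615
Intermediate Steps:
A = -1/2 (A = -1/4*2 = -1/2 ≈ -0.50000)
N(B) = -4
T(f, G) = -7/2 (T(f, G) = -3 - 1/2 = -7/2)
C(t, k) = 13/2 + k (C(t, k) = 3 - (-7/2 - k) = 3 + (7/2 + k) = 13/2 + k)
(C(194, 161) + 1/g)/(18413 - 36696) = ((13/2 + 161) + 1/(-34252))/(18413 - 36696) = (335/2 - 1/34252)/(-18283) = (5737209/34252)*(-1/18283) = -5737209/626229316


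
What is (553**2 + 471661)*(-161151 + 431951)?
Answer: 210538876000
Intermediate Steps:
(553**2 + 471661)*(-161151 + 431951) = (305809 + 471661)*270800 = 777470*270800 = 210538876000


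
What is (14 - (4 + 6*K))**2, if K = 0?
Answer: 100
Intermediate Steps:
(14 - (4 + 6*K))**2 = (14 - (4 + 6*0))**2 = (14 - (4 + 0))**2 = (14 - 1*4)**2 = (14 - 4)**2 = 10**2 = 100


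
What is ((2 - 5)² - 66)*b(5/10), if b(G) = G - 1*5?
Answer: 513/2 ≈ 256.50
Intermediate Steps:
b(G) = -5 + G (b(G) = G - 5 = -5 + G)
((2 - 5)² - 66)*b(5/10) = ((2 - 5)² - 66)*(-5 + 5/10) = ((-3)² - 66)*(-5 + 5*(⅒)) = (9 - 66)*(-5 + ½) = -57*(-9/2) = 513/2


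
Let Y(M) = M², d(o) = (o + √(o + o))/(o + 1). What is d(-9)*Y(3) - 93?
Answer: -663/8 - 27*I*√2/8 ≈ -82.875 - 4.773*I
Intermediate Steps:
d(o) = (o + √2*√o)/(1 + o) (d(o) = (o + √(2*o))/(1 + o) = (o + √2*√o)/(1 + o))
d(-9)*Y(3) - 93 = ((-9 + √2*√(-9))/(1 - 9))*3² - 93 = ((-9 + √2*(3*I))/(-8))*9 - 93 = -(-9 + 3*I*√2)/8*9 - 93 = (9/8 - 3*I*√2/8)*9 - 93 = (81/8 - 27*I*√2/8) - 93 = -663/8 - 27*I*√2/8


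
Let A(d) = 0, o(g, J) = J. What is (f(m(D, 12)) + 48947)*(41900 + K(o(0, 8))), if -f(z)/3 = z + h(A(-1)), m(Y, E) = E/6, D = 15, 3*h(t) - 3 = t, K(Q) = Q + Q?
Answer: 2051285208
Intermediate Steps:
K(Q) = 2*Q
h(t) = 1 + t/3
m(Y, E) = E/6 (m(Y, E) = E*(⅙) = E/6)
f(z) = -3 - 3*z (f(z) = -3*(z + (1 + (⅓)*0)) = -3*(z + (1 + 0)) = -3*(z + 1) = -3*(1 + z) = -3 - 3*z)
(f(m(D, 12)) + 48947)*(41900 + K(o(0, 8))) = ((-3 - 12/2) + 48947)*(41900 + 2*8) = ((-3 - 3*2) + 48947)*(41900 + 16) = ((-3 - 6) + 48947)*41916 = (-9 + 48947)*41916 = 48938*41916 = 2051285208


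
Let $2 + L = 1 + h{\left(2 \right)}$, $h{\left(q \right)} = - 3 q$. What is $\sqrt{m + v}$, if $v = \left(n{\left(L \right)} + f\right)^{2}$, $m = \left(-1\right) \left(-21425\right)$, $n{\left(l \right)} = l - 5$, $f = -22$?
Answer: $3 \sqrt{2509} \approx 150.27$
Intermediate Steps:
$L = -7$ ($L = -2 + \left(1 - 6\right) = -2 - 5 = -7$)
$n{\left(l \right)} = -5 + l$
$m = 21425$
$v = 1156$ ($v = \left(\left(-5 - 7\right) - 22\right)^{2} = \left(-12 - 22\right)^{2} = \left(-34\right)^{2} = 1156$)
$\sqrt{m + v} = \sqrt{21425 + 1156} = \sqrt{22581} = 3 \sqrt{2509}$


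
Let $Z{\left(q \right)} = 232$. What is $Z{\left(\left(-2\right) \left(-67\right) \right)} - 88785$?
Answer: $-88553$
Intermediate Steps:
$Z{\left(\left(-2\right) \left(-67\right) \right)} - 88785 = 232 - 88785 = -88553$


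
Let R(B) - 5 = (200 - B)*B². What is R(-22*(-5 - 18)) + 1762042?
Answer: -76584969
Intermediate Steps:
R(B) = 5 + B²*(200 - B) (R(B) = 5 + (200 - B)*B² = 5 + B²*(200 - B))
R(-22*(-5 - 18)) + 1762042 = (5 - (-22*(-5 - 18))³ + 200*(-22*(-5 - 18))²) + 1762042 = (5 - (-22*(-23))³ + 200*(-22*(-23))²) + 1762042 = (5 - 1*506³ + 200*506²) + 1762042 = (5 - 1*129554216 + 200*256036) + 1762042 = (5 - 129554216 + 51207200) + 1762042 = -78347011 + 1762042 = -76584969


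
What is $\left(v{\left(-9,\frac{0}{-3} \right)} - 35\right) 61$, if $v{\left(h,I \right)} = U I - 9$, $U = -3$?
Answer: $-2684$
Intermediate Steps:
$v{\left(h,I \right)} = -9 - 3 I$ ($v{\left(h,I \right)} = - 3 I - 9 = -9 - 3 I$)
$\left(v{\left(-9,\frac{0}{-3} \right)} - 35\right) 61 = \left(\left(-9 - 3 \frac{0}{-3}\right) - 35\right) 61 = \left(\left(-9 - 3 \cdot 0 \left(- \frac{1}{3}\right)\right) - 35\right) 61 = \left(\left(-9 - 0\right) - 35\right) 61 = \left(\left(-9 + 0\right) - 35\right) 61 = \left(-9 - 35\right) 61 = \left(-44\right) 61 = -2684$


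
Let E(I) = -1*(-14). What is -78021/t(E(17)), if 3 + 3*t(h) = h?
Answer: -234063/11 ≈ -21278.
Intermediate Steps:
E(I) = 14
t(h) = -1 + h/3
-78021/t(E(17)) = -78021/(-1 + (1/3)*14) = -78021/(-1 + 14/3) = -78021/11/3 = -78021*3/11 = -234063/11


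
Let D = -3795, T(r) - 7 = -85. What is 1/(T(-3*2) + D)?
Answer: -1/3873 ≈ -0.00025820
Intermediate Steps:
T(r) = -78 (T(r) = 7 - 85 = -78)
1/(T(-3*2) + D) = 1/(-78 - 3795) = 1/(-3873) = -1/3873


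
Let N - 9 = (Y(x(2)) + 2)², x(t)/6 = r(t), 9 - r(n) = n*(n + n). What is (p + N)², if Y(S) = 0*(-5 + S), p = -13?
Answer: 0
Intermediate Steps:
r(n) = 9 - 2*n² (r(n) = 9 - n*(n + n) = 9 - n*2*n = 9 - 2*n²)
x(t) = 54 - 12*t² (x(t) = 6*(9 - 2*t²) = 54 - 12*t²)
Y(S) = 0
N = 13 (N = 9 + (0 + 2)² = 9 + 2² = 9 + 4 = 13)
(p + N)² = (-13 + 13)² = 0² = 0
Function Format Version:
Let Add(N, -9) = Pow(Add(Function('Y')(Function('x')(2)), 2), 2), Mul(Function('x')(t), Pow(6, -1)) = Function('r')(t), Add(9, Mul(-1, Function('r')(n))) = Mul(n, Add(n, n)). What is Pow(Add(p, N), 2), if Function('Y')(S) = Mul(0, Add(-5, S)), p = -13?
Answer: 0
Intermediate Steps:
Function('r')(n) = Add(9, Mul(-2, Pow(n, 2))) (Function('r')(n) = Add(9, Mul(-1, Mul(n, Add(n, n)))) = Add(9, Mul(-1, Mul(n, Mul(2, n)))) = Add(9, Mul(-1, Mul(2, Pow(n, 2)))) = Add(9, Mul(-2, Pow(n, 2))))
Function('x')(t) = Add(54, Mul(-12, Pow(t, 2))) (Function('x')(t) = Mul(6, Add(9, Mul(-2, Pow(t, 2)))) = Add(54, Mul(-12, Pow(t, 2))))
Function('Y')(S) = 0
N = 13 (N = Add(9, Pow(Add(0, 2), 2)) = Add(9, Pow(2, 2)) = Add(9, 4) = 13)
Pow(Add(p, N), 2) = Pow(Add(-13, 13), 2) = Pow(0, 2) = 0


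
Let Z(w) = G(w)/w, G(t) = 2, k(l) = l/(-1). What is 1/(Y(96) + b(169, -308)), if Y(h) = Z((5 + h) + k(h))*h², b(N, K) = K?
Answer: 5/16892 ≈ 0.00029600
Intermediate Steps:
k(l) = -l (k(l) = l*(-1) = -l)
Z(w) = 2/w
Y(h) = 2*h²/5 (Y(h) = (2/((5 + h) - h))*h² = (2/5)*h² = (2*(⅕))*h² = 2*h²/5)
1/(Y(96) + b(169, -308)) = 1/((⅖)*96² - 308) = 1/((⅖)*9216 - 308) = 1/(18432/5 - 308) = 1/(16892/5) = 5/16892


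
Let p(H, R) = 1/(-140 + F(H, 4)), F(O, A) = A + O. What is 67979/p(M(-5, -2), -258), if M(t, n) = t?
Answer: -9585039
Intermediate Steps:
p(H, R) = 1/(-136 + H) (p(H, R) = 1/(-140 + (4 + H)) = 1/(-136 + H))
67979/p(M(-5, -2), -258) = 67979/(1/(-136 - 5)) = 67979/(1/(-141)) = 67979/(-1/141) = 67979*(-141) = -9585039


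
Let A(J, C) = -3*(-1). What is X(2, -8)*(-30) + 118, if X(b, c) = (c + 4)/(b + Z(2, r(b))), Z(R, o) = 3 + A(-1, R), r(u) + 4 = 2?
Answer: 133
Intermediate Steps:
A(J, C) = 3
r(u) = -2 (r(u) = -4 + 2 = -2)
Z(R, o) = 6 (Z(R, o) = 3 + 3 = 6)
X(b, c) = (4 + c)/(6 + b) (X(b, c) = (c + 4)/(b + 6) = (4 + c)/(6 + b))
X(2, -8)*(-30) + 118 = ((4 - 8)/(6 + 2))*(-30) + 118 = (-4/8)*(-30) + 118 = ((⅛)*(-4))*(-30) + 118 = -½*(-30) + 118 = 15 + 118 = 133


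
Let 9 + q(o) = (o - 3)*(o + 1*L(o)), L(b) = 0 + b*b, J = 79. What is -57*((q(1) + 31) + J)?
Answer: -5529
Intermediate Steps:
L(b) = b² (L(b) = 0 + b² = b²)
q(o) = -9 + (-3 + o)*(o + o²) (q(o) = -9 + (o - 3)*(o + 1*o²) = -9 + (-3 + o)*(o + o²))
-57*((q(1) + 31) + J) = -57*(((-9 + 1³ - 3*1 - 2*1²) + 31) + 79) = -57*(((-9 + 1 - 3 - 2*1) + 31) + 79) = -57*(((-9 + 1 - 3 - 2) + 31) + 79) = -57*((-13 + 31) + 79) = -57*(18 + 79) = -57*97 = -5529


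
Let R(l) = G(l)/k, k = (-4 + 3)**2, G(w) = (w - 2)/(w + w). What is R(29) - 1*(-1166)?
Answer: 67655/58 ≈ 1166.5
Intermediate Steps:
G(w) = (-2 + w)/(2*w) (G(w) = (-2 + w)/((2*w)) = (-2 + w)*(1/(2*w)) = (-2 + w)/(2*w))
k = 1 (k = (-1)**2 = 1)
R(l) = (-2 + l)/(2*l) (R(l) = ((-2 + l)/(2*l))/1 = ((-2 + l)/(2*l))*1 = (-2 + l)/(2*l))
R(29) - 1*(-1166) = (1/2)*(-2 + 29)/29 - 1*(-1166) = (1/2)*(1/29)*27 + 1166 = 27/58 + 1166 = 67655/58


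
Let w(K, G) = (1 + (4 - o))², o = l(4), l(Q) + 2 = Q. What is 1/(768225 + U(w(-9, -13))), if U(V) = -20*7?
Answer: 1/768085 ≈ 1.3019e-6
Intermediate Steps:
l(Q) = -2 + Q
o = 2 (o = -2 + 4 = 2)
w(K, G) = 9 (w(K, G) = (1 + (4 - 1*2))² = (1 + (4 - 2))² = (1 + 2)² = 3² = 9)
U(V) = -140
1/(768225 + U(w(-9, -13))) = 1/(768225 - 140) = 1/768085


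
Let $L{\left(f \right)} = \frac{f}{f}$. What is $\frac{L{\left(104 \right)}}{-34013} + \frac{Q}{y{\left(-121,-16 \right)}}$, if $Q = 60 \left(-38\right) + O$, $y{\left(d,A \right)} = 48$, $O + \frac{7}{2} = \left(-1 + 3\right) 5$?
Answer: $- \frac{154657207}{3265248} \approx -47.365$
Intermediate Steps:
$L{\left(f \right)} = 1$
$O = \frac{13}{2}$ ($O = - \frac{7}{2} + \left(-1 + 3\right) 5 = - \frac{7}{2} + 2 \cdot 5 = - \frac{7}{2} + 10 = \frac{13}{2} \approx 6.5$)
$Q = - \frac{4547}{2}$ ($Q = 60 \left(-38\right) + \frac{13}{2} = -2280 + \frac{13}{2} = - \frac{4547}{2} \approx -2273.5$)
$\frac{L{\left(104 \right)}}{-34013} + \frac{Q}{y{\left(-121,-16 \right)}} = 1 \frac{1}{-34013} - \frac{4547}{2 \cdot 48} = 1 \left(- \frac{1}{34013}\right) - \frac{4547}{96} = - \frac{1}{34013} - \frac{4547}{96} = - \frac{154657207}{3265248}$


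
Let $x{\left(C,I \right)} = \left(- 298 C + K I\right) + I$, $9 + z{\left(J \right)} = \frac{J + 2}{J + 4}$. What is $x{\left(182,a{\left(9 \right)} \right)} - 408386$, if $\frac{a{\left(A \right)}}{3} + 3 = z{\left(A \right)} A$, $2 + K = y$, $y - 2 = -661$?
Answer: $- \frac{4047946}{13} \approx -3.1138 \cdot 10^{5}$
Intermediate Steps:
$y = -659$ ($y = 2 - 661 = -659$)
$z{\left(J \right)} = -9 + \frac{2 + J}{4 + J}$ ($z{\left(J \right)} = -9 + \frac{J + 2}{J + 4} = -9 + \frac{2 + J}{4 + J}$)
$K = -661$ ($K = -2 - 659 = -661$)
$a{\left(A \right)} = -9 + \frac{6 A \left(-17 - 4 A\right)}{4 + A}$ ($a{\left(A \right)} = -9 + 3 \frac{2 \left(-17 - 4 A\right)}{4 + A} A = -9 + 3 \frac{2 A \left(-17 - 4 A\right)}{4 + A} = -9 + \frac{6 A \left(-17 - 4 A\right)}{4 + A}$)
$x{\left(C,I \right)} = - 660 I - 298 C$ ($x{\left(C,I \right)} = \left(- 298 C - 661 I\right) + I = \left(- 661 I - 298 C\right) + I = - 660 I - 298 C$)
$x{\left(182,a{\left(9 \right)} \right)} - 408386 = \left(- 660 \frac{3 \left(-12 - 333 - 8 \cdot 9^{2}\right)}{4 + 9} - 54236\right) - 408386 = \left(- 660 \frac{3 \left(-12 - 333 - 648\right)}{13} - 54236\right) - 408386 = \left(- 660 \cdot 3 \cdot \frac{1}{13} \left(-12 - 333 - 648\right) - 54236\right) - 408386 = \left(- 660 \cdot 3 \cdot \frac{1}{13} \left(-993\right) - 54236\right) - 408386 = \left(\left(-660\right) \left(- \frac{2979}{13}\right) - 54236\right) - 408386 = \left(\frac{1966140}{13} - 54236\right) - 408386 = \frac{1261072}{13} - 408386 = - \frac{4047946}{13}$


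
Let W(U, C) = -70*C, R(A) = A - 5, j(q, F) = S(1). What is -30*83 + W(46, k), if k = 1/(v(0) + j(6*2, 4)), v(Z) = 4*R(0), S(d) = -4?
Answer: -29845/12 ≈ -2487.1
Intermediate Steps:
j(q, F) = -4
R(A) = -5 + A
v(Z) = -20 (v(Z) = 4*(-5 + 0) = 4*(-5) = -20)
k = -1/24 (k = 1/(-20 - 4) = 1/(-24) = -1/24 ≈ -0.041667)
-30*83 + W(46, k) = -30*83 - 70*(-1/24) = -2490 + 35/12 = -29845/12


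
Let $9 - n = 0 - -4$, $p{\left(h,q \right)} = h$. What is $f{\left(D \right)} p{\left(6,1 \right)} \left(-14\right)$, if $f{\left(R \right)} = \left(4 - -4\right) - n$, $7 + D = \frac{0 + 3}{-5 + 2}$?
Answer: $-252$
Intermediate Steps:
$n = 5$ ($n = 9 - \left(0 - -4\right) = 9 - \left(0 + 4\right) = 9 - 4 = 5$)
$D = -8$ ($D = -7 + \frac{0 + 3}{-5 + 2} = -7 + \frac{3}{-3} = -7 + 3 \left(- \frac{1}{3}\right) = -7 - 1 = -8$)
$f{\left(R \right)} = 3$ ($f{\left(R \right)} = \left(4 - -4\right) - 5 = \left(4 + 4\right) - 5 = 8 - 5 = 3$)
$f{\left(D \right)} p{\left(6,1 \right)} \left(-14\right) = 3 \cdot 6 \left(-14\right) = 18 \left(-14\right) = -252$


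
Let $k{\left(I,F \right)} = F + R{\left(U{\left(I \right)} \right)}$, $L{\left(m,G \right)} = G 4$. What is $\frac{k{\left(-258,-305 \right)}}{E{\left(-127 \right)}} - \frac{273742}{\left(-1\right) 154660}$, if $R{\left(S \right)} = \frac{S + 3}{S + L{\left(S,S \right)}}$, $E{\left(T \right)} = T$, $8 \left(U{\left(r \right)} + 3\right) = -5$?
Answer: $\frac{1188002413}{284806390} \approx 4.1713$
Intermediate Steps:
$L{\left(m,G \right)} = 4 G$
$U{\left(r \right)} = - \frac{29}{8}$ ($U{\left(r \right)} = -3 + \frac{1}{8} \left(-5\right) = -3 - \frac{5}{8} = - \frac{29}{8}$)
$R{\left(S \right)} = \frac{3 + S}{5 S}$ ($R{\left(S \right)} = \frac{S + 3}{S + 4 S} = \frac{3 + S}{5 S}$)
$k{\left(I,F \right)} = \frac{1}{29} + F$ ($k{\left(I,F \right)} = F + \frac{3 - \frac{29}{8}}{5 \left(- \frac{29}{8}\right)} = F + \frac{1}{5} \left(- \frac{8}{29}\right) \left(- \frac{5}{8}\right) = F + \frac{1}{29} = \frac{1}{29} + F$)
$\frac{k{\left(-258,-305 \right)}}{E{\left(-127 \right)}} - \frac{273742}{\left(-1\right) 154660} = \frac{\frac{1}{29} - 305}{-127} - \frac{273742}{\left(-1\right) 154660} = \left(- \frac{8844}{29}\right) \left(- \frac{1}{127}\right) - \frac{273742}{-154660} = \frac{8844}{3683} - - \frac{136871}{77330} = \frac{8844}{3683} + \frac{136871}{77330} = \frac{1188002413}{284806390}$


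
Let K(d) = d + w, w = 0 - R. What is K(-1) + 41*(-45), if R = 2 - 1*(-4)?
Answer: -1852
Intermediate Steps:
R = 6 (R = 2 + 4 = 6)
w = -6 (w = 0 - 1*6 = 0 - 6 = -6)
K(d) = -6 + d (K(d) = d - 6 = -6 + d)
K(-1) + 41*(-45) = (-6 - 1) + 41*(-45) = -7 - 1845 = -1852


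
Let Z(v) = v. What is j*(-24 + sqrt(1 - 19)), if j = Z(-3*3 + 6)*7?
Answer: 504 - 63*I*sqrt(2) ≈ 504.0 - 89.095*I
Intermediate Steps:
j = -21 (j = (-3*3 + 6)*7 = (-9 + 6)*7 = -3*7 = -21)
j*(-24 + sqrt(1 - 19)) = -21*(-24 + sqrt(1 - 19)) = -21*(-24 + sqrt(-18)) = -21*(-24 + 3*I*sqrt(2)) = 504 - 63*I*sqrt(2)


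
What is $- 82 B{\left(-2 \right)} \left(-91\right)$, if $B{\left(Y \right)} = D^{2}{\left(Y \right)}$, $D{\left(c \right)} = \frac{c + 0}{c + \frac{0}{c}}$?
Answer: $7462$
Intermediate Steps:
$D{\left(c \right)} = 1$ ($D{\left(c \right)} = \frac{c}{c + 0} = \frac{c}{c} = 1$)
$B{\left(Y \right)} = 1$ ($B{\left(Y \right)} = 1^{2} = 1$)
$- 82 B{\left(-2 \right)} \left(-91\right) = \left(-82\right) 1 \left(-91\right) = \left(-82\right) \left(-91\right) = 7462$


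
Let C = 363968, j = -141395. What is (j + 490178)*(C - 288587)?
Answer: 26291611323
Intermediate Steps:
(j + 490178)*(C - 288587) = (-141395 + 490178)*(363968 - 288587) = 348783*75381 = 26291611323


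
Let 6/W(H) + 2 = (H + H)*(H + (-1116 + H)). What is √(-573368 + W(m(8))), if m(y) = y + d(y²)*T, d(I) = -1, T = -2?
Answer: I*√68886450381611/10961 ≈ 757.21*I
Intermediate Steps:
m(y) = 2 + y (m(y) = y - 1*(-2) = y + 2 = 2 + y)
W(H) = 6/(-2 + 2*H*(-1116 + 2*H)) (W(H) = 6/(-2 + (H + H)*(H + (-1116 + H))) = 6/(-2 + (2*H)*(-1116 + 2*H)) = 6/(-2 + 2*H*(-1116 + 2*H)))
√(-573368 + W(m(8))) = √(-573368 + 3/(-1 - 1116*(2 + 8) + 2*(2 + 8)²)) = √(-573368 + 3/(-1 - 1116*10 + 2*10²)) = √(-573368 + 3/(-1 - 11160 + 2*100)) = √(-573368 + 3/(-1 - 11160 + 200)) = √(-573368 + 3/(-10961)) = √(-573368 + 3*(-1/10961)) = √(-573368 - 3/10961) = √(-6284686651/10961) = I*√68886450381611/10961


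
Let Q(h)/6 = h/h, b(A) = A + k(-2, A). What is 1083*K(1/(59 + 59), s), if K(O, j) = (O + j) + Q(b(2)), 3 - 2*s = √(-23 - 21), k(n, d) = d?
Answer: 479769/59 - 1083*I*√11 ≈ 8131.7 - 3591.9*I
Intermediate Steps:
b(A) = 2*A (b(A) = A + A = 2*A)
s = 3/2 - I*√11 (s = 3/2 - √(-23 - 21)/2 = 3/2 - I*√11 ≈ 1.5 - 3.3166*I)
Q(h) = 6 (Q(h) = 6*(h/h) = 6*1 = 6)
K(O, j) = 6 + O + j (K(O, j) = (O + j) + 6 = 6 + O + j)
1083*K(1/(59 + 59), s) = 1083*(6 + 1/(59 + 59) + (3/2 - I*√11)) = 1083*(6 + 1/118 + (3/2 - I*√11)) = 1083*(443/59 - I*√11) = 479769/59 - 1083*I*√11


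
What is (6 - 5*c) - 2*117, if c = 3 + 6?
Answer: -273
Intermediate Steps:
c = 9
(6 - 5*c) - 2*117 = (6 - 5*9) - 2*117 = (6 - 45) - 234 = -39 - 234 = -273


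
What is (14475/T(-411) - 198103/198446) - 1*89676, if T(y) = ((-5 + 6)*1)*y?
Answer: -2439015201013/27187102 ≈ -89712.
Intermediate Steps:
T(y) = y (T(y) = (1*1)*y = 1*y = y)
(14475/T(-411) - 198103/198446) - 1*89676 = (14475/(-411) - 198103/198446) - 1*89676 = (14475*(-1/411) - 198103*1/198446) - 89676 = (-4825/137 - 198103/198446) - 89676 = -984642061/27187102 - 89676 = -2439015201013/27187102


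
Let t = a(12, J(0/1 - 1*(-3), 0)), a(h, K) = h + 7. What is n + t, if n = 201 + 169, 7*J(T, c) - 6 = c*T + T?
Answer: 389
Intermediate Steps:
J(T, c) = 6/7 + T/7 + T*c/7 (J(T, c) = 6/7 + (c*T + T)/7 = 6/7 + (T*c + T)/7 = 6/7 + (T + T*c)/7 = 6/7 + (T/7 + T*c/7) = 6/7 + T/7 + T*c/7)
a(h, K) = 7 + h
t = 19 (t = 7 + 12 = 19)
n = 370
n + t = 370 + 19 = 389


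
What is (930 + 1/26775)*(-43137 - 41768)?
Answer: -422839652731/5355 ≈ -7.8962e+7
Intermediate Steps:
(930 + 1/26775)*(-43137 - 41768) = (930 + 1/26775)*(-84905) = (24900751/26775)*(-84905) = -422839652731/5355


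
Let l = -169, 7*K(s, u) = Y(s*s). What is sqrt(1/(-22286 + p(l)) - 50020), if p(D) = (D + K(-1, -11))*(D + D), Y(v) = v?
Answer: 3*I*sqrt(329571043273258)/243514 ≈ 223.65*I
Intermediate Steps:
K(s, u) = s**2/7 (K(s, u) = (s*s)/7 = s**2/7)
p(D) = 2*D*(1/7 + D) (p(D) = (D + (1/7)*(-1)**2)*(D + D) = (D + (1/7)*1)*(2*D) = (D + 1/7)*(2*D) = (1/7 + D)*(2*D) = 2*D*(1/7 + D))
sqrt(1/(-22286 + p(l)) - 50020) = sqrt(1/(-22286 + (2/7)*(-169)*(1 + 7*(-169))) - 50020) = sqrt(1/(-22286 + (2/7)*(-169)*(1 - 1183)) - 50020) = sqrt(1/(-22286 + (2/7)*(-169)*(-1182)) - 50020) = sqrt(1/(-22286 + 399516/7) - 50020) = sqrt(1/(243514/7) - 50020) = sqrt(7/243514 - 50020) = sqrt(-12180570273/243514) = 3*I*sqrt(329571043273258)/243514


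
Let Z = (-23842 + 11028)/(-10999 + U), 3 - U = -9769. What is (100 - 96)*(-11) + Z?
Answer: -41174/1227 ≈ -33.557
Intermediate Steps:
U = 9772 (U = 3 - 1*(-9769) = 3 + 9769 = 9772)
Z = 12814/1227 (Z = (-23842 + 11028)/(-10999 + 9772) = -12814/(-1227) = -12814*(-1/1227) = 12814/1227 ≈ 10.443)
(100 - 96)*(-11) + Z = (100 - 96)*(-11) + 12814/1227 = 4*(-11) + 12814/1227 = -44 + 12814/1227 = -41174/1227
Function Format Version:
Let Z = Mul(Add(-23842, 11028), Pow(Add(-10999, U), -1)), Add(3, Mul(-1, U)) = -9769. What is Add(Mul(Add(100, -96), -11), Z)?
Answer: Rational(-41174, 1227) ≈ -33.557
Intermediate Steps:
U = 9772 (U = Add(3, Mul(-1, -9769)) = Add(3, 9769) = 9772)
Z = Rational(12814, 1227) (Z = Mul(Add(-23842, 11028), Pow(Add(-10999, 9772), -1)) = Mul(-12814, Pow(-1227, -1)) = Mul(-12814, Rational(-1, 1227)) = Rational(12814, 1227) ≈ 10.443)
Add(Mul(Add(100, -96), -11), Z) = Add(Mul(Add(100, -96), -11), Rational(12814, 1227)) = Add(Mul(4, -11), Rational(12814, 1227)) = Add(-44, Rational(12814, 1227)) = Rational(-41174, 1227)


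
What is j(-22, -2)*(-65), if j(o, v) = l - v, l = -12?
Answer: 650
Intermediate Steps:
j(o, v) = -12 - v
j(-22, -2)*(-65) = (-12 - 1*(-2))*(-65) = (-12 + 2)*(-65) = -10*(-65) = 650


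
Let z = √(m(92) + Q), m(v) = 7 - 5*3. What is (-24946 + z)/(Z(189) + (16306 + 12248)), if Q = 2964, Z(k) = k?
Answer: -24946/28743 + 2*√739/28743 ≈ -0.86601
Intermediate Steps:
m(v) = -8 (m(v) = 7 - 15 = -8)
z = 2*√739 (z = √(-8 + 2964) = √2956 = 2*√739 ≈ 54.369)
(-24946 + z)/(Z(189) + (16306 + 12248)) = (-24946 + 2*√739)/(189 + (16306 + 12248)) = (-24946 + 2*√739)/(189 + 28554) = (-24946 + 2*√739)/28743 = (-24946 + 2*√739)*(1/28743) = -24946/28743 + 2*√739/28743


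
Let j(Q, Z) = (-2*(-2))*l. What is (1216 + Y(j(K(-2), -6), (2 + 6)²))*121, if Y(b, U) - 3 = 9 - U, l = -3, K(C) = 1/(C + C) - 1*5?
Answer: 140844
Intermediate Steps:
K(C) = -5 + 1/(2*C) (K(C) = 1/(2*C) - 5 = -5 + 1/(2*C))
j(Q, Z) = -12 (j(Q, Z) = -2*(-2)*(-3) = 4*(-3) = -12)
Y(b, U) = 12 - U (Y(b, U) = 3 + (9 - U) = 12 - U)
(1216 + Y(j(K(-2), -6), (2 + 6)²))*121 = (1216 + (12 - (2 + 6)²))*121 = (1216 + (12 - 1*8²))*121 = (1216 + (12 - 1*64))*121 = (1216 + (12 - 64))*121 = (1216 - 52)*121 = 1164*121 = 140844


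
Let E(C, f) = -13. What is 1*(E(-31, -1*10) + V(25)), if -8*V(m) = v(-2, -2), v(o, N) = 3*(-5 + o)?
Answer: -83/8 ≈ -10.375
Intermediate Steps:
v(o, N) = -15 + 3*o
V(m) = 21/8 (V(m) = -(-15 + 3*(-2))/8 = -(-15 - 6)/8 = -⅛*(-21) = 21/8)
1*(E(-31, -1*10) + V(25)) = 1*(-13 + 21/8) = 1*(-83/8) = -83/8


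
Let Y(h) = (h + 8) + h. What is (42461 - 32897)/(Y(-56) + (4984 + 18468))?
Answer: 2391/5837 ≈ 0.40963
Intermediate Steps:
Y(h) = 8 + 2*h (Y(h) = (8 + h) + h = 8 + 2*h)
(42461 - 32897)/(Y(-56) + (4984 + 18468)) = (42461 - 32897)/((8 + 2*(-56)) + (4984 + 18468)) = 9564/((8 - 112) + 23452) = 9564/(-104 + 23452) = 9564/23348 = 9564*(1/23348) = 2391/5837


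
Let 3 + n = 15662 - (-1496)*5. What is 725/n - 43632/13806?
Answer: -55532861/17747613 ≈ -3.1290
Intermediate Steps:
n = 23139 (n = -3 + (15662 - (-1496)*5) = -3 + (15662 - 1*(-7480)) = -3 + (15662 + 7480) = -3 + 23142 = 23139)
725/n - 43632/13806 = 725/23139 - 43632/13806 = 725*(1/23139) - 43632*1/13806 = 725/23139 - 2424/767 = -55532861/17747613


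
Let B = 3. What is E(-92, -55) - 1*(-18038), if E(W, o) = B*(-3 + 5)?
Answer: 18044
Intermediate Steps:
E(W, o) = 6 (E(W, o) = 3*(-3 + 5) = 3*2 = 6)
E(-92, -55) - 1*(-18038) = 6 - 1*(-18038) = 6 + 18038 = 18044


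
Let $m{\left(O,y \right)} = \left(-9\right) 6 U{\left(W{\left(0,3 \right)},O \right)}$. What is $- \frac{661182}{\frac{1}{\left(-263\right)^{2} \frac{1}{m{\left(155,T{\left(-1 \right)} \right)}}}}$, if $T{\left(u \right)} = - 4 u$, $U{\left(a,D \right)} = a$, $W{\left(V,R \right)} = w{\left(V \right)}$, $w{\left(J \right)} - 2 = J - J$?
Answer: $\frac{7622216293}{18} \approx 4.2346 \cdot 10^{8}$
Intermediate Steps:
$w{\left(J \right)} = 2$ ($w{\left(J \right)} = 2 + \left(J - J\right) = 2 + 0 = 2$)
$W{\left(V,R \right)} = 2$
$m{\left(O,y \right)} = -108$ ($m{\left(O,y \right)} = \left(-9\right) 6 \cdot 2 = \left(-54\right) 2 = -108$)
$- \frac{661182}{\frac{1}{\left(-263\right)^{2} \frac{1}{m{\left(155,T{\left(-1 \right)} \right)}}}} = - \frac{661182}{\frac{1}{\left(-263\right)^{2} \frac{1}{-108}}} = - \frac{661182}{\frac{1}{69169 \left(- \frac{1}{108}\right)}} = - \frac{661182}{\frac{1}{- \frac{69169}{108}}} = - \frac{661182}{- \frac{108}{69169}} = \left(-661182\right) \left(- \frac{69169}{108}\right) = \frac{7622216293}{18}$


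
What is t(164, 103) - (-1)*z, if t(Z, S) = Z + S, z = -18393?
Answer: -18126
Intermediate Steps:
t(Z, S) = S + Z
t(164, 103) - (-1)*z = (103 + 164) - (-1)*(-18393) = 267 - 1*18393 = 267 - 18393 = -18126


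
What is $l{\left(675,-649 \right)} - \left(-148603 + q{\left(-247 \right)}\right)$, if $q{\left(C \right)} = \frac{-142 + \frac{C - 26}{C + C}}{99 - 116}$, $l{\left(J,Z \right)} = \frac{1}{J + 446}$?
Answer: $\frac{298080929}{2006} \approx 1.4859 \cdot 10^{5}$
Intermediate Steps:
$l{\left(J,Z \right)} = \frac{1}{446 + J}$
$q{\left(C \right)} = \frac{142}{17} - \frac{-26 + C}{34 C}$ ($q{\left(C \right)} = \frac{-142 + \frac{-26 + C}{2 C}}{-17} = \left(-142 + \left(-26 + C\right) \frac{1}{2 C}\right) \left(- \frac{1}{17}\right) = \left(-142 + \frac{-26 + C}{2 C}\right) \left(- \frac{1}{17}\right) = \frac{142}{17} - \frac{-26 + C}{34 C}$)
$l{\left(675,-649 \right)} - \left(-148603 + q{\left(-247 \right)}\right) = \frac{1}{446 + 675} - \left(-148603 + \frac{26 + 283 \left(-247\right)}{34 \left(-247\right)}\right) = \frac{1}{1121} - \left(-148603 + \frac{1}{34} \left(- \frac{1}{247}\right) \left(26 - 69901\right)\right) = \frac{1}{1121} - \left(-148603 + \frac{1}{34} \left(- \frac{1}{247}\right) \left(-69875\right)\right) = \frac{1}{1121} - \left(-148603 + \frac{5375}{646}\right) = \frac{1}{1121} - - \frac{95992163}{646} = \frac{1}{1121} + \frac{95992163}{646} = \frac{298080929}{2006}$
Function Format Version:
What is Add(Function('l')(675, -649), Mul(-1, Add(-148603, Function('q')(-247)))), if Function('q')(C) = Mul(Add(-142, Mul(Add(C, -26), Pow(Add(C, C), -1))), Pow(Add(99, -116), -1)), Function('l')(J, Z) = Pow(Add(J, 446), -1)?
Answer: Rational(298080929, 2006) ≈ 1.4859e+5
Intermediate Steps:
Function('l')(J, Z) = Pow(Add(446, J), -1)
Function('q')(C) = Add(Rational(142, 17), Mul(Rational(-1, 34), Pow(C, -1), Add(-26, C))) (Function('q')(C) = Mul(Add(-142, Mul(Add(-26, C), Pow(Mul(2, C), -1))), Pow(-17, -1)) = Mul(Add(-142, Mul(Add(-26, C), Mul(Rational(1, 2), Pow(C, -1)))), Rational(-1, 17)) = Mul(Add(-142, Mul(Rational(1, 2), Pow(C, -1), Add(-26, C))), Rational(-1, 17)) = Add(Rational(142, 17), Mul(Rational(-1, 34), Pow(C, -1), Add(-26, C))))
Add(Function('l')(675, -649), Mul(-1, Add(-148603, Function('q')(-247)))) = Add(Pow(Add(446, 675), -1), Mul(-1, Add(-148603, Mul(Rational(1, 34), Pow(-247, -1), Add(26, Mul(283, -247)))))) = Add(Pow(1121, -1), Mul(-1, Add(-148603, Mul(Rational(1, 34), Rational(-1, 247), Add(26, -69901))))) = Add(Rational(1, 1121), Mul(-1, Add(-148603, Mul(Rational(1, 34), Rational(-1, 247), -69875)))) = Add(Rational(1, 1121), Mul(-1, Add(-148603, Rational(5375, 646)))) = Add(Rational(1, 1121), Mul(-1, Rational(-95992163, 646))) = Add(Rational(1, 1121), Rational(95992163, 646)) = Rational(298080929, 2006)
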